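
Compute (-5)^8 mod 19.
By repeated squaring mod 19: (-5)^{1}≡14, (-5)^{2}≡6, (-5)^{4}≡17, (-5)^{8}≡4. So (-5)^{8} ≡ 4 mod 19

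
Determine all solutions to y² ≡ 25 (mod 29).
The square roots of 25 mod 29 are 24 and 5. Verify: 24² = 576 ≡ 25 (mod 29)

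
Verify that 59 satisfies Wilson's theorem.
(58)! mod 59 = 58. Since this equals -1 mod 59, Wilson confirms 59 is prime.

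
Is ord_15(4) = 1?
Powers of 4 mod 15: 4^1≡4, 4^2≡1. 4^1≡4≢1, so ord ≠ 1. No, the actual order is 2.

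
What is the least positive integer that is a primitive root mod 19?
g = 2. For each prime q|18: 2^{9}≡18, 2^{6}≡7, none ≡ 1, so ord_19(2) = 18 and 2 is a primitive root.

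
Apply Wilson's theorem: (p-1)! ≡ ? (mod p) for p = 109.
By Wilson's theorem, (108)! ≡ -1 ≡ 108 (mod 109)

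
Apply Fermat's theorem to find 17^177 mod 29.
By Fermat: 17^{28} ≡ 1 mod 29. 177 ≡ 9 mod 28. So 17^{177} ≡ 17^{9} ≡ 17 mod 29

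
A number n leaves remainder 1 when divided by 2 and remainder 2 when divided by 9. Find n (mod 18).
M = 2 × 9 = 18. M₁ = 9, y₁ ≡ 1 (mod 2). M₂ = 2, y₂ ≡ 5 (mod 9). n = 1×9×1 + 2×2×5 ≡ 11 (mod 18)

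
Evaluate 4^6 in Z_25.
By repeated squaring (mod 25): 4^{1}≡4, 4^{2}≡16, 4^{4}≡6. Then 4^{6} = 4^{4+2} ≡ 6 × 16 ≡ 21 (mod 25)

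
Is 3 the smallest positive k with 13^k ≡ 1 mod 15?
Powers of 13 mod 15: 13^1≡13, 13^2≡4, 13^3≡7, 13^4≡1. 13^3≡7≢1, so ord ≠ 3. No, the actual order is 4.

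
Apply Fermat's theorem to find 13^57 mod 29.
By Fermat: 13^{28} ≡ 1 mod 29. 57 = 2×28 + 1. So 13^{57} ≡ 13^{1} ≡ 13 mod 29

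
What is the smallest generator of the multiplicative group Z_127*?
g = 3. Powers: [3, 9, 27, 81, 116, 94, 28, ...] generates all 126 non-zero residues.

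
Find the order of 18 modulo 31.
Powers of 18 mod 31: 18^1≡18, 18^2≡14, 18^3≡4, 18^4≡10, 18^5≡25, 18^6≡16, 18^7≡9, 18^8≡7, 18^9≡2, 18^10≡5, 18^11≡28, 18^12≡8, 18^13≡20, 18^14≡19, 18^15≡1. So the order of 18 is 15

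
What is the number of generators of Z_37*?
There are φ(37-1) = φ(36) = 12 primitive roots modulo 37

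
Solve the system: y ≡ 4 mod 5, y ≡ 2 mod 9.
M = 5 × 9 = 45. M₁ = 9, y₁ ≡ 4 mod 5. M₂ = 5, y₂ ≡ 2 mod 9. y = 4×9×4 + 2×5×2 ≡ 29 mod 45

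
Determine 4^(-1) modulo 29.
Since 29 is prime, by Fermat 4^(-1) ≡ 4^{27} ≡ 22 mod 29. Verify: 4 × 22 = 88 ≡ 1 mod 29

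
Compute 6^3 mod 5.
6^{3} = 216 ≡ 1 mod 5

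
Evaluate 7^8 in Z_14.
By repeated squaring mod 14: 7^{1}≡7, 7^{2}≡7, 7^{4}≡7, 7^{8}≡7. So 7^{8} ≡ 7 mod 14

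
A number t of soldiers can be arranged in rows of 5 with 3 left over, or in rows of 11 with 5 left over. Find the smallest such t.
M = 5 × 11 = 55. M₁ = 11, y₁ ≡ 1 (mod 5). M₂ = 5, y₂ ≡ 9 (mod 11). t = 3×11×1 + 5×5×9 ≡ 38 (mod 55)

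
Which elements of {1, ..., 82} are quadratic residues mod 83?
Quadratic residues modulo 83: {1, 3, 4, 7, 9, 10, 11, 12, 16, 17, 21, 23, 25, 26, 27, 28, 29, 30, 31, 33, 36, 37, 38, 40, 41, 44, 48, 49, 51, 59, 61, 63, 64, 65, 68, 69, 70, 75, 77, 78, 81}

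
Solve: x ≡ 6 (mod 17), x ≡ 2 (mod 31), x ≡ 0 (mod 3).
M = 17 × 31 × 3 = 1581. M₁ = 93, y₁ ≡ 15 (mod 17). M₂ = 51, y₂ ≡ 14 (mod 31). M₃ = 527, y₃ ≡ 2 (mod 3). x = 6×93×15 + 2×51×14 + 0×527×2 ≡ 312 (mod 1581)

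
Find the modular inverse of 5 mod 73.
Since 73 is prime, by Fermat 5^(-1) ≡ 5^{71} ≡ 44 mod 73. Verify: 5 × 44 = 220 ≡ 1 mod 73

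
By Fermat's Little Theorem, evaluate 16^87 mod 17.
By Fermat: 16^{16} ≡ 1 (mod 17). 87 = 5×16 + 7. So 16^{87} ≡ 16^{7} ≡ 16 (mod 17)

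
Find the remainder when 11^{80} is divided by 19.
By Fermat: 11^{18} ≡ 1 (mod 19). 80 = 4×18 + 8. So 11^{80} ≡ 11^{8} ≡ 7 (mod 19)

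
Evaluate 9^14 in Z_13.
Using Fermat: 9^{12} ≡ 1 mod 13. 14 ≡ 2 mod 12. So 9^{14} ≡ 9^{2} ≡ 3 mod 13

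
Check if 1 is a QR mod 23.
By Euler's criterion: 1^{11} ≡ 1 mod 23. Since this equals 1, 1 is a QR.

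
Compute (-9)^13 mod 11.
Using Fermat: (-9)^{10} ≡ 1 mod 11. 13 ≡ 3 mod 10. So (-9)^{13} ≡ (-9)^{3} ≡ 8 mod 11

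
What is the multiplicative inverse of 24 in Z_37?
Since 37 is prime, by Fermat 24^(-1) ≡ 24^{35} ≡ 17 (mod 37). Verify: 24 × 17 = 408 ≡ 1 (mod 37)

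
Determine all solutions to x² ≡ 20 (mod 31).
The square roots of 20 mod 31 are 19 and 12. Verify: 19² = 361 ≡ 20 (mod 31)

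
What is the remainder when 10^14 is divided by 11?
Using Fermat: 10^{10} ≡ 1 (mod 11). 14 ≡ 4 (mod 10). So 10^{14} ≡ 10^{4} ≡ 1 (mod 11)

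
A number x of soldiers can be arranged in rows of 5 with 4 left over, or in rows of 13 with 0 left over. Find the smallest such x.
M = 5 × 13 = 65. M₁ = 13, y₁ ≡ 2 mod 5. M₂ = 5, y₂ ≡ 8 mod 13. x = 4×13×2 + 0×5×8 ≡ 39 mod 65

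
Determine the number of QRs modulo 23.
For prime 23, there are (p-1)/2 = (23-1)/2 = 11 quadratic residues (excluding 0).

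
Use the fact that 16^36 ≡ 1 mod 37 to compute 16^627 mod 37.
By Fermat: 16^{36} ≡ 1 mod 37. 627 ≡ 15 mod 36. So 16^{627} ≡ 16^{15} ≡ 10 mod 37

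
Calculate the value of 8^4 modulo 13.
8^{4} = 4096 ≡ 1 mod 13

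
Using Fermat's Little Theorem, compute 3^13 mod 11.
By Fermat: 3^{10} ≡ 1 (mod 11). So 3^{13} = 3^{10} · 3^{3} ≡ 3^{3} ≡ 5 (mod 11)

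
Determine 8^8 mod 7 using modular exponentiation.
Using Fermat: 8^{6} ≡ 1 (mod 7). 8 ≡ 2 (mod 6). So 8^{8} ≡ 8^{2} ≡ 1 (mod 7)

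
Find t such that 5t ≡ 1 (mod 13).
Since 13 is prime, by Fermat 5^(-1) ≡ 5^{11} ≡ 8 (mod 13). Verify: 5 × 8 = 40 ≡ 1 (mod 13)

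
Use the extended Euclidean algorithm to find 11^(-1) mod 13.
Extended GCD: 11(6) + 13(-5) = 1. So 11^(-1) ≡ 6 (mod 13). Verify: 11 × 6 = 66 ≡ 1 (mod 13)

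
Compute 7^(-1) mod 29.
Since 29 is prime, by Fermat 7^(-1) ≡ 7^{27} ≡ 25 mod 29. Verify: 7 × 25 = 175 ≡ 1 mod 29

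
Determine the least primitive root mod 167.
g = 5. Powers: [5, 25, 125, 124, 119, 94, 136, 12, 60, ...] generates all 166 non-zero residues.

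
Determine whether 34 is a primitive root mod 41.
ord_41(34) divides 40. For each prime q|40: 34^{20}≡40, 34^{8}≡37, none ≡ 1. So 34 has order 40 and is a primitive root mod 41.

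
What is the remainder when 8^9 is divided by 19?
By repeated squaring mod 19: 8^{1}≡8, 8^{2}≡7, 8^{4}≡11, 8^{8}≡7. Then 8^{9} = 8^{8+1} ≡ 7 × 8 ≡ 18 mod 19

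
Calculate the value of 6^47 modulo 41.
Using Fermat: 6^{40} ≡ 1 mod 41. 47 ≡ 7 mod 40. So 6^{47} ≡ 6^{7} ≡ 29 mod 41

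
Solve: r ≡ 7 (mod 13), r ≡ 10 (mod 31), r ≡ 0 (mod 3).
M = 13 × 31 × 3 = 1209. M₁ = 93, y₁ ≡ 7 (mod 13). M₂ = 39, y₂ ≡ 4 (mod 31). M₃ = 403, y₃ ≡ 1 (mod 3). r = 7×93×7 + 10×39×4 + 0×403×1 ≡ 72 (mod 1209)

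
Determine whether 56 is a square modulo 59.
By Euler's criterion: 56^{29} ≡ 58 mod 59. Since this equals -1 (≡ 58), 56 is not a QR.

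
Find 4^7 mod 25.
By repeated squaring mod 25: 4^{1}≡4, 4^{2}≡16, 4^{4}≡6. Then 4^{7} = 4^{4+2+1} ≡ 6 × 16 × 4 ≡ 9 mod 25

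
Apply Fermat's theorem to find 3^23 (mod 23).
By Fermat: 3^{22} ≡ 1 (mod 23). So 3^{23} = 3^{22} · 3^{1} ≡ 3^{1} ≡ 3 (mod 23)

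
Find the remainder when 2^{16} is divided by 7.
By Fermat: 2^{6} ≡ 1 (mod 7). 16 = 2×6 + 4. So 2^{16} ≡ 2^{4} ≡ 2 (mod 7)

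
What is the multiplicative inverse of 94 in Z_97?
Since 97 is prime, by Fermat 94^(-1) ≡ 94^{95} ≡ 32 mod 97. Verify: 94 × 32 = 3008 ≡ 1 mod 97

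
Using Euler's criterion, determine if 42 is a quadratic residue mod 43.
By Euler's criterion: 42^{21} ≡ 42 (mod 43). Since this equals -1 (≡ 42), 42 is not a QR.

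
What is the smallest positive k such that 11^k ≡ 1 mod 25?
Powers of 11 mod 25: 11^1≡11, 11^2≡21, 11^3≡6, 11^4≡16, 11^5≡1. So the order of 11 is 5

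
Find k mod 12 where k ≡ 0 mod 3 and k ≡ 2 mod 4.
M = 3 × 4 = 12. M₁ = 4, y₁ ≡ 1 mod 3. M₂ = 3, y₂ ≡ 3 mod 4. k = 0×4×1 + 2×3×3 ≡ 6 mod 12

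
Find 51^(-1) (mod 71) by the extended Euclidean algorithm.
Extended GCD: 51(-32) + 71(23) = 1. So 51^(-1) ≡ -32 ≡ 39 (mod 71). Verify: 51 × 39 = 1989 ≡ 1 (mod 71)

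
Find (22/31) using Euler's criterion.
(22/31) = 22^{15} mod 31 = -1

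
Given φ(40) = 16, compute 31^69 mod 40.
By Euler: 31^{16} ≡ 1 (mod 40) since gcd(31, 40) = 1. 69 = 4×16 + 5. So 31^{69} ≡ 31^{5} ≡ 31 (mod 40)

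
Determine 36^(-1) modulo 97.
Since 97 is prime, by Fermat 36^(-1) ≡ 36^{95} ≡ 62 (mod 97). Verify: 36 × 62 = 2232 ≡ 1 (mod 97)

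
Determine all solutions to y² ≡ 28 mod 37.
The square roots of 28 mod 37 are 19 and 18. Verify: 19² = 361 ≡ 28 mod 37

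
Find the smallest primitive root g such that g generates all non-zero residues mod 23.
g = 5. Powers: [5, 2, 10, 4, 20, 8, 17, 16, 11, ...] generates all 22 non-zero residues.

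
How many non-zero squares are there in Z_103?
The squaring map on Z_103* is 2-to-1, so there are (102)/2 = 51 QRs.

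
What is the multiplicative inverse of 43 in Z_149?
Since 149 is prime, by Fermat 43^(-1) ≡ 43^{147} ≡ 52 mod 149. Verify: 43 × 52 = 2236 ≡ 1 mod 149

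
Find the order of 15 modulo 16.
Powers of 15 mod 16: 15^1≡15, 15^2≡1. ord_16(15) = 2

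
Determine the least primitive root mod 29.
g = 2. For each prime q|28: 2^{14}≡28, 2^{4}≡16, none ≡ 1, so ord_29(2) = 28 and 2 is a primitive root.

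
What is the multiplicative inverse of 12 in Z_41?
Since 41 is prime, by Fermat 12^(-1) ≡ 12^{39} ≡ 24 mod 41. Verify: 12 × 24 = 288 ≡ 1 mod 41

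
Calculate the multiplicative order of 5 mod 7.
Powers of 5 mod 7: 5^1≡5, 5^2≡4, 5^3≡6, 5^4≡2, 5^5≡3, 5^6≡1. So the order of 5 is 6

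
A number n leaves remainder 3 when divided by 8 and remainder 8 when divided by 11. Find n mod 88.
M = 8 × 11 = 88. M₁ = 11, y₁ ≡ 3 mod 8. M₂ = 8, y₂ ≡ 7 mod 11. n = 3×11×3 + 8×8×7 ≡ 19 mod 88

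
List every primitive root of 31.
There are φ(30) = 8 primitive roots mod 31: {3, 11, 12, 13, 17, 21, 22, 24}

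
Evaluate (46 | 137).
(46/137) = 46^{68} mod 137 = -1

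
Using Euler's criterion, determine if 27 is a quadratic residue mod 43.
By Euler's criterion: 27^{21} ≡ 42 (mod 43). Since this equals -1 (≡ 42), 27 is not a QR.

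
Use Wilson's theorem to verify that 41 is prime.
(40)! mod 41 = 40. Since this equals -1 (mod 41), Wilson confirms 41 is prime.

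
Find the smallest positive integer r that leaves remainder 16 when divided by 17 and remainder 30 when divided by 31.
M = 17 × 31 = 527. M₁ = 31, y₁ ≡ 11 (mod 17). M₂ = 17, y₂ ≡ 11 (mod 31). r = 16×31×11 + 30×17×11 ≡ 526 (mod 527)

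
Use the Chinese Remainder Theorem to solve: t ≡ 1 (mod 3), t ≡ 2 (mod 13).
M = 3 × 13 = 39. M₁ = 13, y₁ ≡ 1 (mod 3). M₂ = 3, y₂ ≡ 9 (mod 13). t = 1×13×1 + 2×3×9 ≡ 28 (mod 39)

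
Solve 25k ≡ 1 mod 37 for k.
Since 37 is prime, by Fermat 25^(-1) ≡ 25^{35} ≡ 3 mod 37. Verify: 25 × 3 = 75 ≡ 1 mod 37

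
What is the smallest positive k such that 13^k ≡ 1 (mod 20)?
Powers of 13 mod 20: 13^1≡13, 13^2≡9, 13^3≡17, 13^4≡1. So the order of 13 is 4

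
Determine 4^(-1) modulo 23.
Since 23 is prime, by Fermat 4^(-1) ≡ 4^{21} ≡ 6 (mod 23). Verify: 4 × 6 = 24 ≡ 1 (mod 23)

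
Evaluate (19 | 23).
(19/23) = 19^{11} mod 23 = -1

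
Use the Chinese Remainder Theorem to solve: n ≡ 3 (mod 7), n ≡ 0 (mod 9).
M = 7 × 9 = 63. M₁ = 9, y₁ ≡ 4 (mod 7). M₂ = 7, y₂ ≡ 4 (mod 9). n = 3×9×4 + 0×7×4 ≡ 45 (mod 63)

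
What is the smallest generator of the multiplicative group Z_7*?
g = 3. Powers: [3, 2, 6, 4, 5, 1] generates all 6 non-zero residues.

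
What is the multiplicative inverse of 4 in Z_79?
Since 79 is prime, by Fermat 4^(-1) ≡ 4^{77} ≡ 20 mod 79. Verify: 4 × 20 = 80 ≡ 1 mod 79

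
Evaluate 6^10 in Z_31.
By repeated squaring mod 31: 6^{1}≡6, 6^{2}≡5, 6^{4}≡25, 6^{8}≡5. Then 6^{10} = 6^{8+2} ≡ 5 × 5 ≡ 25 mod 31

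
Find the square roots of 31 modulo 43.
The square roots of 31 mod 43 are 17 and 26. Verify: 17² = 289 ≡ 31 mod 43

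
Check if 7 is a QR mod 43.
By Euler's criterion: 7^{21} ≡ 42 (mod 43). Since this equals -1 (≡ 42), 7 is not a QR.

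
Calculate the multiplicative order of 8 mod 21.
Powers of 8 mod 21: 8^1≡8, 8^2≡1. Order = 2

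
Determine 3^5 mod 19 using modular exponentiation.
By repeated squaring (mod 19): 3^{1}≡3, 3^{2}≡9, 3^{4}≡5. Then 3^{5} = 3^{4+1} ≡ 5 × 3 ≡ 15 (mod 19)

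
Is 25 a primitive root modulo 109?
25^{27} ≡ 1 (mod 109) and 27 < 108, so ord_109(25) = 27 ≠ 108 and 25 is not a primitive root.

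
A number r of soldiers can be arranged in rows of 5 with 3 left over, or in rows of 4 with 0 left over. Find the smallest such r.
M = 5 × 4 = 20. M₁ = 4, y₁ ≡ 4 mod 5. M₂ = 5, y₂ ≡ 1 mod 4. r = 3×4×4 + 0×5×1 ≡ 8 mod 20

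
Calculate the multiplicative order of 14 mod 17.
Powers of 14 mod 17: 14^1≡14, 14^2≡9, 14^3≡7, 14^4≡13, 14^5≡12, 14^6≡15, 14^7≡6, 14^8≡16, 14^9≡3, 14^10≡8, 14^11≡10, 14^12≡4, 14^13≡5, 14^14≡2, 14^15≡11, 14^16≡1. Order = 16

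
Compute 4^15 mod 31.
By repeated squaring mod 31: 4^{1}≡4, 4^{2}≡16, 4^{4}≡8, 4^{8}≡2. Then 4^{15} = 4^{8+4+2+1} ≡ 2 × 8 × 16 × 4 ≡ 1 mod 31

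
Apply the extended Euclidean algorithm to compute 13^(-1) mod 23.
Extended GCD: 13(-7) + 23(4) = 1. So 13^(-1) ≡ -7 ≡ 16 mod 23. Verify: 13 × 16 = 208 ≡ 1 mod 23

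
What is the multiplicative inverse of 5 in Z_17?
Since 17 is prime, by Fermat 5^(-1) ≡ 5^{15} ≡ 7 mod 17. Verify: 5 × 7 = 35 ≡ 1 mod 17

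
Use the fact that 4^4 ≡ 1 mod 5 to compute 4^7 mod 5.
By Fermat: 4^{4} ≡ 1 mod 5. So 4^{7} = 4^{4} · 4^{3} ≡ 4^{3} ≡ 4 mod 5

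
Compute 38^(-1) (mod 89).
Since 89 is prime, by Fermat 38^(-1) ≡ 38^{87} ≡ 82 (mod 89). Verify: 38 × 82 = 3116 ≡ 1 (mod 89)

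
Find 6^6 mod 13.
By repeated squaring mod 13: 6^{1}≡6, 6^{2}≡10, 6^{4}≡9. Then 6^{6} = 6^{4+2} ≡ 9 × 10 ≡ 12 mod 13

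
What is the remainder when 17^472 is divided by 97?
Using Fermat: 17^{96} ≡ 1 mod 97. 472 ≡ 88 mod 96. So 17^{472} ≡ 17^{88} ≡ 91 mod 97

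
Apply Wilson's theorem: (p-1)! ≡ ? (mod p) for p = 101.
By Wilson's theorem, (100)! ≡ -1 ≡ 100 mod 101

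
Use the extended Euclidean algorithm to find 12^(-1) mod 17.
Extended GCD: 12(-7) + 17(5) = 1. So 12^(-1) ≡ -7 ≡ 10 (mod 17). Verify: 12 × 10 = 120 ≡ 1 (mod 17)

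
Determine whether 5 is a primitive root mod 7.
ord_7(5) divides 6. For each prime q|6: 5^{3}≡6, 5^{2}≡4, none ≡ 1. So 5 has order 6 and is a primitive root mod 7.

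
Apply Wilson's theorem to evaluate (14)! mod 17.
(16)! = (14)! × (15) × (16) ≡ -1 (mod 17). So (14)! ≡ -1 × [(16)(15)]^(-1) ≡ 8 (mod 17)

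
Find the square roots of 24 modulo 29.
The square roots of 24 mod 29 are 16 and 13. Verify: 16² = 256 ≡ 24 mod 29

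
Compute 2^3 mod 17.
2^{3} = 8 ≡ 8 (mod 17)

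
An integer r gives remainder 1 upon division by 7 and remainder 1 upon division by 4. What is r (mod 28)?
M = 7 × 4 = 28. M₁ = 4, y₁ ≡ 2 (mod 7). M₂ = 7, y₂ ≡ 3 (mod 4). r = 1×4×2 + 1×7×3 ≡ 1 (mod 28)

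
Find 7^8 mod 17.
By repeated squaring mod 17: 7^{1}≡7, 7^{2}≡15, 7^{4}≡4, 7^{8}≡16. So 7^{8} ≡ 16 mod 17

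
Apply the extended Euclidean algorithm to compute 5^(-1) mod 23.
Extended GCD: 5(-9) + 23(2) = 1. So 5^(-1) ≡ -9 ≡ 14 (mod 23). Verify: 5 × 14 = 70 ≡ 1 (mod 23)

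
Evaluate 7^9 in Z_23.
By repeated squaring mod 23: 7^{1}≡7, 7^{2}≡3, 7^{4}≡9, 7^{8}≡12. Then 7^{9} = 7^{8+1} ≡ 12 × 7 ≡ 15 mod 23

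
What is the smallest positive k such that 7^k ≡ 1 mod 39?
Powers of 7 mod 39: 7^1≡7, 7^2≡10, 7^3≡31, 7^4≡22, 7^5≡37, 7^6≡25, 7^7≡19, 7^8≡16, 7^9≡34, 7^10≡4, 7^11≡28, 7^12≡1. Order = 12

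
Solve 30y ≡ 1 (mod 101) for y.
Since 101 is prime, by Fermat 30^(-1) ≡ 30^{99} ≡ 64 (mod 101). Verify: 30 × 64 = 1920 ≡ 1 (mod 101)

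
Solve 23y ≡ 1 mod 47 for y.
Since 47 is prime, by Fermat 23^(-1) ≡ 23^{45} ≡ 45 mod 47. Verify: 23 × 45 = 1035 ≡ 1 mod 47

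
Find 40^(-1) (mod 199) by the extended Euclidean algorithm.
Extended GCD: 40(5) + 199(-1) = 1. So 40^(-1) ≡ 5 (mod 199). Verify: 40 × 5 = 200 ≡ 1 (mod 199)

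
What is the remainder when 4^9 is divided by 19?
By repeated squaring mod 19: 4^{1}≡4, 4^{2}≡16, 4^{4}≡9, 4^{8}≡5. Then 4^{9} = 4^{8+1} ≡ 5 × 4 ≡ 1 mod 19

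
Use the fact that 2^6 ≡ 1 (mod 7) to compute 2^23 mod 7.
By Fermat: 2^{6} ≡ 1 (mod 7). 23 = 3×6 + 5. So 2^{23} ≡ 2^{5} ≡ 4 (mod 7)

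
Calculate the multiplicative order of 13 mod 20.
Powers of 13 mod 20: 13^1≡13, 13^2≡9, 13^3≡17, 13^4≡1. So the order of 13 is 4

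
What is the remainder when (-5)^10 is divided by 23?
By repeated squaring (mod 23): (-5)^{1}≡18, (-5)^{2}≡2, (-5)^{4}≡4, (-5)^{8}≡16. Then (-5)^{10} = (-5)^{8+2} ≡ 16 × 2 ≡ 9 (mod 23)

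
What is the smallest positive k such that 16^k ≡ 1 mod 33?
Powers of 16 mod 33: 16^1≡16, 16^2≡25, 16^3≡4, 16^4≡31, 16^5≡1. So the order of 16 is 5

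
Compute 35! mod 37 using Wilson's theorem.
(36)! = (35)! × (36) ≡ -1 mod 37. So (35)! ≡ -1 × (36)^(-1) ≡ (-1)×(-1) = 1 mod 37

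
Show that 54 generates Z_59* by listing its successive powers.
54^1, 54^2, ..., 54^{58} mod 59: [54, 25, 52, 35, 2, 49, 50, 45, 11, 4, 39, 41, 31, 22, 8, 19, 23, 3, 44, 16, 38, 46, 6, 29, 32, 17, 33, 12, 58, 5, 34, 7, 24, 57, 10, 9, 14, 48, 55, 20, 18, 28, 37, 51, 40, 36, 56, 15, 43, 21, 13, 53, 30, 27, 42, 26, 47, 1]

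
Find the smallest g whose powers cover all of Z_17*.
g = 3. Powers: [3, 9, 10, 13, 5, 15, 11, 16, 14, ...] generates all 16 non-zero residues.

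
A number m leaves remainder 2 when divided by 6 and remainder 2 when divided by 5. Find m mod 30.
M = 6 × 5 = 30. M₁ = 5, y₁ ≡ 5 mod 6. M₂ = 6, y₂ ≡ 1 mod 5. m = 2×5×5 + 2×6×1 ≡ 2 mod 30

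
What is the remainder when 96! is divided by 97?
By Wilson's theorem, (96)! ≡ -1 ≡ 96 (mod 97)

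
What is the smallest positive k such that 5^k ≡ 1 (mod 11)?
Powers of 5 mod 11: 5^1≡5, 5^2≡3, 5^3≡4, 5^4≡9, 5^5≡1. So the order of 5 is 5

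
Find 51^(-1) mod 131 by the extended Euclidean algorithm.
Extended GCD: 51(18) + 131(-7) = 1. So 51^(-1) ≡ 18 mod 131. Verify: 51 × 18 = 918 ≡ 1 mod 131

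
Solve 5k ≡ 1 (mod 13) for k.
Since 13 is prime, by Fermat 5^(-1) ≡ 5^{11} ≡ 8 (mod 13). Verify: 5 × 8 = 40 ≡ 1 (mod 13)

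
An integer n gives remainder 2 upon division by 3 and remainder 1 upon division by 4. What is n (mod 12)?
M = 3 × 4 = 12. M₁ = 4, y₁ ≡ 1 (mod 3). M₂ = 3, y₂ ≡ 3 (mod 4). n = 2×4×1 + 1×3×3 ≡ 5 (mod 12)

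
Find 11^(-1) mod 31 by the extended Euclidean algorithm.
Extended GCD: 11(-14) + 31(5) = 1. So 11^(-1) ≡ -14 ≡ 17 mod 31. Verify: 11 × 17 = 187 ≡ 1 mod 31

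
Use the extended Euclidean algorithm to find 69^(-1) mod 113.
Extended GCD: 69(-18) + 113(11) = 1. So 69^(-1) ≡ -18 ≡ 95 (mod 113). Verify: 69 × 95 = 6555 ≡ 1 (mod 113)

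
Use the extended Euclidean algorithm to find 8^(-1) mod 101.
Extended GCD: 8(38) + 101(-3) = 1. So 8^(-1) ≡ 38 mod 101. Verify: 8 × 38 = 304 ≡ 1 mod 101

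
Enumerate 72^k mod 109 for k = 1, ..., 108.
72^1, 72^2, ..., 72^{108} mod 109: [72, 61, 32, 15, 99, 43, 44, 7, 68, 100, 6, 105, 39, 83, 90, 49, 40, 46, 42, 81, 55, 36, 85, 16, 62, 104, 76, 22, 58, 34, 50, 3, 107, 74, 96, 45, 79, 20, 23, 21, 95, 82, 18, 97, 8, 31, 52, 38, 11, 29, 17, 25, 56, 108, 37, 48, 77, 94, 10, 66, 65, 102, 41, 9, 103, 4, 70, 26, 19, 60, 69, 63, 67, 28, 54, 73, 24, 93, 47, 5, 33, 87, 51, 75, 59, 106, 2, 35, 13, 64, 30, 89, 86, 88, 14, 27, 91, 12, 101, 78, 57, 71, 98, 80, 92, 84, 53, 1]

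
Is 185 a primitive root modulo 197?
ord_197(185) divides 196. For each prime q|196: 185^{98}≡196, 185^{28}≡104, none ≡ 1. So 185 has order 196 and is a primitive root mod 197.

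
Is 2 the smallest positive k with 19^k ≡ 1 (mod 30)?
Powers of 19 mod 30: 19^1≡19, 19^2≡1. First k with 19^k≡1 is k=2. Yes, ord_30(19) = 2.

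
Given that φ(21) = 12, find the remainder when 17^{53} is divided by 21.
By Euler: 17^{12} ≡ 1 mod 21 since gcd(17, 21) = 1. 53 = 4×12 + 5. So 17^{53} ≡ 17^{5} ≡ 5 mod 21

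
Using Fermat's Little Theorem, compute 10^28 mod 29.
By Fermat's Little Theorem, 10^{28} ≡ 1 (mod 29) since 29 is prime and gcd(10, 29) = 1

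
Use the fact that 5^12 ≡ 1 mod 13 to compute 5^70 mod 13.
By Fermat: 5^{12} ≡ 1 mod 13. 70 = 5×12 + 10. So 5^{70} ≡ 5^{10} ≡ 12 mod 13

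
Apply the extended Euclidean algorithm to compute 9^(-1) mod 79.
Extended GCD: 9(-35) + 79(4) = 1. So 9^(-1) ≡ -35 ≡ 44 (mod 79). Verify: 9 × 44 = 396 ≡ 1 (mod 79)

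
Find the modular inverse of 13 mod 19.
Since 19 is prime, by Fermat 13^(-1) ≡ 13^{17} ≡ 3 mod 19. Verify: 13 × 3 = 39 ≡ 1 mod 19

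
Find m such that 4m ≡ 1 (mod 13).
Since 13 is prime, by Fermat 4^(-1) ≡ 4^{11} ≡ 10 (mod 13). Verify: 4 × 10 = 40 ≡ 1 (mod 13)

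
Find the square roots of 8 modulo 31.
The square roots of 8 mod 31 are 16 and 15. Verify: 16² = 256 ≡ 8 mod 31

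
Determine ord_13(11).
Powers of 11 mod 13: 11^1≡11, 11^2≡4, 11^3≡5, 11^4≡3, 11^5≡7, 11^6≡12, 11^7≡2, 11^8≡9, 11^9≡8, 11^10≡10, 11^11≡6, 11^12≡1. ord_13(11) = 12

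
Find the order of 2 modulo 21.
Powers of 2 mod 21: 2^1≡2, 2^2≡4, 2^3≡8, 2^4≡16, 2^5≡11, 2^6≡1. So the order of 2 is 6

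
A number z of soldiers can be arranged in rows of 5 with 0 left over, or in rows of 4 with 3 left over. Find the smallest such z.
M = 5 × 4 = 20. M₁ = 4, y₁ ≡ 4 (mod 5). M₂ = 5, y₂ ≡ 1 (mod 4). z = 0×4×4 + 3×5×1 ≡ 15 (mod 20)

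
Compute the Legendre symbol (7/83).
(7/83) = 7^{41} mod 83 = 1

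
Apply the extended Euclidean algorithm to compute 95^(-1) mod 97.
Extended GCD: 95(48) + 97(-47) = 1. So 95^(-1) ≡ 48 (mod 97). Verify: 95 × 48 = 4560 ≡ 1 (mod 97)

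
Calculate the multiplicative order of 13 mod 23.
Powers of 13 mod 23: 13^1≡13, 13^2≡8, 13^3≡12, 13^4≡18, 13^5≡4, 13^6≡6, 13^7≡9, 13^8≡2, 13^9≡3, 13^10≡16, 13^11≡1. Order = 11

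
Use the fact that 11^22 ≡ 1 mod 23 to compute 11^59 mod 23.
By Fermat: 11^{22} ≡ 1 mod 23. 59 = 2×22 + 15. So 11^{59} ≡ 11^{15} ≡ 10 mod 23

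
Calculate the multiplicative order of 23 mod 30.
Powers of 23 mod 30: 23^1≡23, 23^2≡19, 23^3≡17, 23^4≡1. ord_30(23) = 4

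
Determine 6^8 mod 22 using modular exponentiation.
By repeated squaring mod 22: 6^{1}≡6, 6^{2}≡14, 6^{4}≡20, 6^{8}≡4. So 6^{8} ≡ 4 mod 22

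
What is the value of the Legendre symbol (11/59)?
(11/59) = 11^{29} mod 59 = -1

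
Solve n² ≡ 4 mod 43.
The square roots of 4 mod 43 are 41 and 2. Verify: 41² = 1681 ≡ 4 mod 43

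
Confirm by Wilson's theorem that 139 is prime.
(138)! mod 139 = 138. Since this equals -1 (mod 139), Wilson confirms 139 is prime.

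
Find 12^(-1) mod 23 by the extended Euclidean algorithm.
Extended GCD: 12(2) + 23(-1) = 1. So 12^(-1) ≡ 2 mod 23. Verify: 12 × 2 = 24 ≡ 1 mod 23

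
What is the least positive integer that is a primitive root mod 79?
g = 3. For each prime q|78: 3^{39}≡78, 3^{26}≡23, 3^{6}≡18, none ≡ 1, so ord_79(3) = 78 and 3 is a primitive root.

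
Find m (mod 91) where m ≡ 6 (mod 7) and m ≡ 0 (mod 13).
M = 7 × 13 = 91. M₁ = 13, y₁ ≡ 6 (mod 7). M₂ = 7, y₂ ≡ 2 (mod 13). m = 6×13×6 + 0×7×2 ≡ 13 (mod 91)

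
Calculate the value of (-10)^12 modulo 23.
By repeated squaring (mod 23): (-10)^{1}≡13, (-10)^{2}≡8, (-10)^{4}≡18, (-10)^{8}≡2. Then (-10)^{12} = (-10)^{8+4} ≡ 2 × 18 ≡ 13 (mod 23)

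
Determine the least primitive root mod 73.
g = 5. Powers: [5, 25, 52, 41, 59, 3, 15, 2, 10, 50, ...] generates all 72 non-zero residues.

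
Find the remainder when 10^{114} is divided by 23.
By Fermat: 10^{22} ≡ 1 (mod 23). 114 = 5×22 + 4. So 10^{114} ≡ 10^{4} ≡ 18 (mod 23)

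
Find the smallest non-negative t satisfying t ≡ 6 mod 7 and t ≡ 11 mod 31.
M = 7 × 31 = 217. M₁ = 31, y₁ ≡ 5 mod 7. M₂ = 7, y₂ ≡ 9 mod 31. t = 6×31×5 + 11×7×9 ≡ 104 mod 217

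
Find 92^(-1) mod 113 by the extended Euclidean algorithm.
Extended GCD: 92(43) + 113(-35) = 1. So 92^(-1) ≡ 43 mod 113. Verify: 92 × 43 = 3956 ≡ 1 mod 113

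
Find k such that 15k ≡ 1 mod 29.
Since 29 is prime, by Fermat 15^(-1) ≡ 15^{27} ≡ 2 mod 29. Verify: 15 × 2 = 30 ≡ 1 mod 29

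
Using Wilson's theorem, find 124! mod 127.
(126)! = (124)! × (125) × (126) ≡ -1 (mod 127). So (124)! ≡ -1 × [(126)(125)]^(-1) ≡ 63 (mod 127)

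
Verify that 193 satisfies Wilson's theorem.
(192)! mod 193 = 192. Since this equals -1 (mod 193), Wilson confirms 193 is prime.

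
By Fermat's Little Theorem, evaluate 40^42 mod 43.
By Fermat's Little Theorem, 40^{42} ≡ 1 mod 43 since 43 is prime and gcd(40, 43) = 1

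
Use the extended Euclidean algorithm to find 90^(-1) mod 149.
Extended GCD: 90(-48) + 149(29) = 1. So 90^(-1) ≡ -48 ≡ 101 mod 149. Verify: 90 × 101 = 9090 ≡ 1 mod 149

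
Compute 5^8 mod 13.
By repeated squaring (mod 13): 5^{1}≡5, 5^{2}≡12, 5^{4}≡1, 5^{8}≡1. So 5^{8} ≡ 1 (mod 13)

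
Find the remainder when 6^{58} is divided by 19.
By Fermat: 6^{18} ≡ 1 mod 19. 58 = 3×18 + 4. So 6^{58} ≡ 6^{4} ≡ 4 mod 19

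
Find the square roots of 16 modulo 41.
The square roots of 16 mod 41 are 37 and 4. Verify: 37² = 1369 ≡ 16 mod 41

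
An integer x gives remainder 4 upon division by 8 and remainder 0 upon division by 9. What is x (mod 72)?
M = 8 × 9 = 72. M₁ = 9, y₁ ≡ 1 (mod 8). M₂ = 8, y₂ ≡ 8 (mod 9). x = 4×9×1 + 0×8×8 ≡ 36 (mod 72)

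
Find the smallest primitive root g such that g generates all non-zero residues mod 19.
g = 2. Powers: [2, 4, 8, 16, 13, 7, 14, 9, 18, 17, ...] generates all 18 non-zero residues.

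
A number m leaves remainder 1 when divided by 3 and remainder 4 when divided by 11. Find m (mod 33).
M = 3 × 11 = 33. M₁ = 11, y₁ ≡ 2 (mod 3). M₂ = 3, y₂ ≡ 4 (mod 11). m = 1×11×2 + 4×3×4 ≡ 4 (mod 33)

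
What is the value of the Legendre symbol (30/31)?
(30/31) = 30^{15} mod 31 = -1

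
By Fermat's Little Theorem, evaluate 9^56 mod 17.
By Fermat: 9^{16} ≡ 1 (mod 17). 56 = 3×16 + 8. So 9^{56} ≡ 9^{8} ≡ 1 (mod 17)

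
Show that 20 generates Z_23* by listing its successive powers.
20^1, 20^2, ..., 20^{22} mod 23: [20, 9, 19, 12, 10, 16, 21, 6, 5, 8, 22, 3, 14, 4, 11, 13, 7, 2, 17, 18, 15, 1]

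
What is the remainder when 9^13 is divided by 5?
Using Fermat: 9^{4} ≡ 1 mod 5. 13 ≡ 1 mod 4. So 9^{13} ≡ 9^{1} ≡ 4 mod 5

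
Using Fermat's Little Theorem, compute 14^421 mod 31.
By Fermat: 14^{30} ≡ 1 mod 31. 421 ≡ 1 mod 30. So 14^{421} ≡ 14^{1} ≡ 14 mod 31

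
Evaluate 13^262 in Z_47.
Using Fermat: 13^{46} ≡ 1 mod 47. 262 ≡ 32 mod 46. So 13^{262} ≡ 13^{32} ≡ 36 mod 47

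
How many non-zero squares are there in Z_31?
The squaring map on Z_31* is 2-to-1, so there are (30)/2 = 15 QRs.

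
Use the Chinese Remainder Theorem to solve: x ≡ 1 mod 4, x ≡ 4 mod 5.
M = 4 × 5 = 20. M₁ = 5, y₁ ≡ 1 mod 4. M₂ = 4, y₂ ≡ 4 mod 5. x = 1×5×1 + 4×4×4 ≡ 9 mod 20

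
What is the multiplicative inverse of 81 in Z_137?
Since 137 is prime, by Fermat 81^(-1) ≡ 81^{135} ≡ 22 (mod 137). Verify: 81 × 22 = 1782 ≡ 1 (mod 137)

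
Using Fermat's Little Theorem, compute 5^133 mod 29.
By Fermat: 5^{28} ≡ 1 (mod 29). 133 = 4×28 + 21. So 5^{133} ≡ 5^{21} ≡ 28 (mod 29)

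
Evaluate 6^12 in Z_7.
Using Fermat: 6^{6} ≡ 1 (mod 7). 12 ≡ 0 (mod 6). So 6^{12} ≡ 6^{0} ≡ 1 (mod 7)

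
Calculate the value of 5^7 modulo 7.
Using Fermat: 5^{6} ≡ 1 (mod 7). 7 ≡ 1 (mod 6). So 5^{7} ≡ 5^{1} ≡ 5 (mod 7)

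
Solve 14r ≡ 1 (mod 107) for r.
Since 107 is prime, by Fermat 14^(-1) ≡ 14^{105} ≡ 23 (mod 107). Verify: 14 × 23 = 322 ≡ 1 (mod 107)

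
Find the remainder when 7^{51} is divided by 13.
By Fermat: 7^{12} ≡ 1 mod 13. 51 = 4×12 + 3. So 7^{51} ≡ 7^{3} ≡ 5 mod 13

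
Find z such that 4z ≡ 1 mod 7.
Since 7 is prime, by Fermat 4^(-1) ≡ 4^{5} ≡ 2 mod 7. Verify: 4 × 2 = 8 ≡ 1 mod 7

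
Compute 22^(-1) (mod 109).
Since 109 is prime, by Fermat 22^(-1) ≡ 22^{107} ≡ 5 (mod 109). Verify: 22 × 5 = 110 ≡ 1 (mod 109)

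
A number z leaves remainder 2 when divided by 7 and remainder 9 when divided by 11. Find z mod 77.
M = 7 × 11 = 77. M₁ = 11, y₁ ≡ 2 mod 7. M₂ = 7, y₂ ≡ 8 mod 11. z = 2×11×2 + 9×7×8 ≡ 9 mod 77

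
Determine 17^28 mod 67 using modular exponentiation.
By repeated squaring (mod 67): 17^{1}≡17, 17^{2}≡21, 17^{4}≡39, 17^{8}≡47, 17^{16}≡65. Then 17^{28} = 17^{16+8+4} ≡ 65 × 47 × 39 ≡ 19 (mod 67)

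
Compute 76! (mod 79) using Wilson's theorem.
(78)! = (76)! × (77) × (78) ≡ -1 (mod 79). So (76)! ≡ -1 × [(78)(77)]^(-1) ≡ 39 (mod 79)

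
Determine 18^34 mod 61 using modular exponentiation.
By repeated squaring mod 61: 18^{1}≡18, 18^{2}≡19, 18^{4}≡56, 18^{8}≡25, 18^{16}≡15, 18^{32}≡42. Then 18^{34} = 18^{32+2} ≡ 42 × 19 ≡ 5 mod 61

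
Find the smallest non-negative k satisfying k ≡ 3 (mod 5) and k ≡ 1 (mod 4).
M = 5 × 4 = 20. M₁ = 4, y₁ ≡ 4 (mod 5). M₂ = 5, y₂ ≡ 1 (mod 4). k = 3×4×4 + 1×5×1 ≡ 13 (mod 20)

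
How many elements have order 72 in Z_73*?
A prime p has φ(p-1) primitive roots; here φ(72) = 24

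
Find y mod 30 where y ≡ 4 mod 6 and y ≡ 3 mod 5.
M = 6 × 5 = 30. M₁ = 5, y₁ ≡ 5 mod 6. M₂ = 6, y₂ ≡ 1 mod 5. y = 4×5×5 + 3×6×1 ≡ 28 mod 30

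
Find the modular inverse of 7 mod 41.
Since 41 is prime, by Fermat 7^(-1) ≡ 7^{39} ≡ 6 (mod 41). Verify: 7 × 6 = 42 ≡ 1 (mod 41)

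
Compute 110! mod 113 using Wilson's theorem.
(112)! = (110)! × (111) × (112) ≡ -1 mod 113. So (110)! ≡ -1 × [(112)(111)]^(-1) ≡ 56 mod 113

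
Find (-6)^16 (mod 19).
By repeated squaring (mod 19): (-6)^{1}≡13, (-6)^{2}≡17, (-6)^{4}≡4, (-6)^{8}≡16, (-6)^{16}≡9. So (-6)^{16} ≡ 9 (mod 19)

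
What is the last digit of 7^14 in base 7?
By repeated squaring mod 7: 7^{1}≡0, 7^{2}≡0, 7^{4}≡0, 7^{8}≡0. Then 7^{14} = 7^{8+4+2} ≡ 0 × 0 × 0 ≡ 0 mod 7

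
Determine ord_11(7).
Powers of 7 mod 11: 7^1≡7, 7^2≡5, 7^3≡2, 7^4≡3, 7^5≡10, 7^6≡4, 7^7≡6, 7^8≡9, 7^9≡8, 7^10≡1. Order = 10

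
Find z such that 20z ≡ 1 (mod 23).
Since 23 is prime, by Fermat 20^(-1) ≡ 20^{21} ≡ 15 (mod 23). Verify: 20 × 15 = 300 ≡ 1 (mod 23)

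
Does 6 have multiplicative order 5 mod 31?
Powers of 6 mod 31: 6^1≡6, 6^2≡5, 6^3≡30, 6^4≡25, 6^5≡26, 6^6≡1. 6^5≡26≢1, so ord ≠ 5. No, the actual order is 6.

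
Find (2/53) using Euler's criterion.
(2/53) = 2^{26} mod 53 = -1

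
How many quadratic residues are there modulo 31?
For prime 31, there are (p-1)/2 = (31-1)/2 = 15 quadratic residues (excluding 0).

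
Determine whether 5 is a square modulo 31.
By Euler's criterion: 5^{15} ≡ 1 (mod 31). Since this equals 1, 5 is a QR.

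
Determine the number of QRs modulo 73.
For prime 73, there are (p-1)/2 = (73-1)/2 = 36 quadratic residues (excluding 0).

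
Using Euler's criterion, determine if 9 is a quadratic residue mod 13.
By Euler's criterion: 9^{6} ≡ 1 (mod 13). Since this equals 1, 9 is a QR.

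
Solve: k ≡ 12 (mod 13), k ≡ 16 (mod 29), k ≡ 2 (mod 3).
M = 13 × 29 × 3 = 1131. M₁ = 87, y₁ ≡ 3 (mod 13). M₂ = 39, y₂ ≡ 3 (mod 29). M₃ = 377, y₃ ≡ 2 (mod 3). k = 12×87×3 + 16×39×3 + 2×377×2 ≡ 857 (mod 1131)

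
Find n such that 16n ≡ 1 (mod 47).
Since 47 is prime, by Fermat 16^(-1) ≡ 16^{45} ≡ 3 (mod 47). Verify: 16 × 3 = 48 ≡ 1 (mod 47)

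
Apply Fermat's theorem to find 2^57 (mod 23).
By Fermat: 2^{22} ≡ 1 (mod 23). 57 = 2×22 + 13. So 2^{57} ≡ 2^{13} ≡ 4 (mod 23)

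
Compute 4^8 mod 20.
By repeated squaring (mod 20): 4^{1}≡4, 4^{2}≡16, 4^{4}≡16, 4^{8}≡16. So 4^{8} ≡ 16 (mod 20)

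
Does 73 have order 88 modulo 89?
73^{22} ≡ 1 mod 89 and 22 < 88, so ord_89(73) = 22 ≠ 88 and 73 is not a primitive root.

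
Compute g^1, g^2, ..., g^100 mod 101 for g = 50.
50^1, 50^2, ..., 50^{100} mod 101: [50, 76, 63, 19, 41, 30, 86, 58, 72, 65, 18, 92, 55, 23, 39, 31, 35, 33, 34, 84, 59, 21, 40, 81, 10, 96, 53, 24, 89, 6, 98, 52, 75, 13, 44, 79, 11, 45, 28, 87, 7, 47, 27, 37, 32, 85, 8, 97, 2, 100, 51, 25, 38, 82, 60, 71, 15, 43, 29, 36, 83, 9, 46, 78, 62, 70, 66, 68, 67, 17, 42, 80, 61, 20, 91, 5, 48, 77, 12, 95, 3, 49, 26, 88, 57, 22, 90, 56, 73, 14, 94, 54, 74, 64, 69, 16, 93, 4, 99, 1]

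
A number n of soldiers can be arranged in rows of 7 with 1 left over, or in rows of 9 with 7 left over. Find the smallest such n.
M = 7 × 9 = 63. M₁ = 9, y₁ ≡ 4 (mod 7). M₂ = 7, y₂ ≡ 4 (mod 9). n = 1×9×4 + 7×7×4 ≡ 43 (mod 63)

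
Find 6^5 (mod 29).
By repeated squaring (mod 29): 6^{1}≡6, 6^{2}≡7, 6^{4}≡20. Then 6^{5} = 6^{4+1} ≡ 20 × 6 ≡ 4 (mod 29)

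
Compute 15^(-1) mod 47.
Since 47 is prime, by Fermat 15^(-1) ≡ 15^{45} ≡ 22 mod 47. Verify: 15 × 22 = 330 ≡ 1 mod 47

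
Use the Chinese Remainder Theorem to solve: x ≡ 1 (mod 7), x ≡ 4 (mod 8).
M = 7 × 8 = 56. M₁ = 8, y₁ ≡ 1 (mod 7). M₂ = 7, y₂ ≡ 7 (mod 8). x = 1×8×1 + 4×7×7 ≡ 36 (mod 56)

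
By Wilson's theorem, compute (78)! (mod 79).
By Wilson's theorem, (78)! ≡ -1 ≡ 78 (mod 79)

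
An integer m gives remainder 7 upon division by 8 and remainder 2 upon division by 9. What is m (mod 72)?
M = 8 × 9 = 72. M₁ = 9, y₁ ≡ 1 (mod 8). M₂ = 8, y₂ ≡ 8 (mod 9). m = 7×9×1 + 2×8×8 ≡ 47 (mod 72)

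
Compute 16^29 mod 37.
By repeated squaring (mod 37): 16^{1}≡16, 16^{2}≡34, 16^{4}≡9, 16^{8}≡7, 16^{16}≡12. Then 16^{29} = 16^{16+8+4+1} ≡ 12 × 7 × 9 × 16 ≡ 34 (mod 37)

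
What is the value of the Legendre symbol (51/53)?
(51/53) = 51^{26} mod 53 = -1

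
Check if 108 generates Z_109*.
108^{2} ≡ 1 mod 109 and 2 < 108, so ord_109(108) = 2 ≠ 108 and 108 is not a primitive root.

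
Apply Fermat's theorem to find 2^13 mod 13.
By Fermat: 2^{12} ≡ 1 mod 13. So 2^{13} = 2^{12} · 2^{1} ≡ 2^{1} ≡ 2 mod 13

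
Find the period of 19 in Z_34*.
Powers of 19 mod 34: 19^1≡19, 19^2≡21, 19^3≡25, 19^4≡33, 19^5≡15, 19^6≡13, 19^7≡9, 19^8≡1. ord_34(19) = 8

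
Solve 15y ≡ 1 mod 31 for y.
Since 31 is prime, by Fermat 15^(-1) ≡ 15^{29} ≡ 29 mod 31. Verify: 15 × 29 = 435 ≡ 1 mod 31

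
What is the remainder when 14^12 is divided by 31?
By repeated squaring (mod 31): 14^{1}≡14, 14^{2}≡10, 14^{4}≡7, 14^{8}≡18. Then 14^{12} = 14^{8+4} ≡ 18 × 7 ≡ 2 (mod 31)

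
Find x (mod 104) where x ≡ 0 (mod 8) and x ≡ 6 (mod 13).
M = 8 × 13 = 104. M₁ = 13, y₁ ≡ 5 (mod 8). M₂ = 8, y₂ ≡ 5 (mod 13). x = 0×13×5 + 6×8×5 ≡ 32 (mod 104)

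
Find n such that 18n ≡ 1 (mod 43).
Since 43 is prime, by Fermat 18^(-1) ≡ 18^{41} ≡ 12 (mod 43). Verify: 18 × 12 = 216 ≡ 1 (mod 43)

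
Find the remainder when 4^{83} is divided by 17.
By Fermat: 4^{16} ≡ 1 mod 17. 83 = 5×16 + 3. So 4^{83} ≡ 4^{3} ≡ 13 mod 17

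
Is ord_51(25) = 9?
Powers of 25 mod 51: 25^1≡25, 25^2≡13, 25^3≡19, 25^4≡16, 25^5≡43, 25^6≡4, 25^7≡49, 25^8≡1. Already 25^8≡1, so the order is 8 < 9. No, the actual order is 8.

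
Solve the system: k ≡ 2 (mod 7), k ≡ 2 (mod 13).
M = 7 × 13 = 91. M₁ = 13, y₁ ≡ 6 (mod 7). M₂ = 7, y₂ ≡ 2 (mod 13). k = 2×13×6 + 2×7×2 ≡ 2 (mod 91)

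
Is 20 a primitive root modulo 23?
ord_23(20) divides 22. For each prime q|22: 20^{11}≡22, 20^{2}≡9, none ≡ 1. So 20 has order 22 and is a primitive root mod 23.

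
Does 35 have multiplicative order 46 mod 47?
Powers of 35 mod 47: 35^1≡35, 35^2≡3, 35^3≡11, 35^4≡9, 35^5≡33, 35^6≡27, 35^7≡5, 35^8≡34, 35^9≡15, 35^10≡8, 35^11≡45, 35^12≡24, 35^13≡41, 35^14≡25, 35^15≡29, 35^16≡28, 35^17≡40, 35^18≡37, 35^19≡26, 35^20≡17, 35^21≡31, 35^22≡4, 35^23≡46, 35^24≡12, 35^25≡44, 35^26≡36, 35^27≡38, 35^28≡14, 35^29≡20, 35^30≡42, 35^31≡13, 35^32≡32, 35^33≡39, 35^34≡2, 35^35≡23, 35^36≡6, 35^37≡22, 35^38≡18, 35^39≡19, 35^40≡7, 35^41≡10, 35^42≡21, 35^43≡30, 35^44≡16, 35^45≡43, 35^46≡1. First k with 35^k≡1 is k=46. Yes, ord_47(35) = 46.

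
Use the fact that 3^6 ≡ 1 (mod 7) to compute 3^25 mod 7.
By Fermat: 3^{6} ≡ 1 (mod 7). 25 = 4×6 + 1. So 3^{25} ≡ 3^{1} ≡ 3 (mod 7)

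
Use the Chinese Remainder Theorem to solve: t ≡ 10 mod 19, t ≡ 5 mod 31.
M = 19 × 31 = 589. M₁ = 31, y₁ ≡ 8 mod 19. M₂ = 19, y₂ ≡ 18 mod 31. t = 10×31×8 + 5×19×18 ≡ 67 mod 589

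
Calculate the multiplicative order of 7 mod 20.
Powers of 7 mod 20: 7^1≡7, 7^2≡9, 7^3≡3, 7^4≡1. So the order of 7 is 4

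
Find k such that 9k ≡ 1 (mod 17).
Since 17 is prime, by Fermat 9^(-1) ≡ 9^{15} ≡ 2 (mod 17). Verify: 9 × 2 = 18 ≡ 1 (mod 17)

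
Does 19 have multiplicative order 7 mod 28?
Powers of 19 mod 28: 19^1≡19, 19^2≡25, 19^3≡27, 19^4≡9, 19^5≡3, 19^6≡1. Already 19^6≡1, so the order is 6 < 7. No, the actual order is 6.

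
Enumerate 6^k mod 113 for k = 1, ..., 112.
6^1, 6^2, ..., 6^{112} mod 113: [6, 36, 103, 53, 92, 100, 35, 97, 17, 102, 47, 56, 110, 95, 5, 30, 67, 63, 39, 8, 48, 62, 33, 85, 58, 9, 54, 98, 23, 25, 37, 109, 89, 82, 40, 14, 84, 52, 86, 64, 45, 44, 38, 2, 12, 72, 93, 106, 71, 87, 70, 81, 34, 91, 94, 112, 107, 77, 10, 60, 21, 13, 78, 16, 96, 11, 66, 57, 3, 18, 108, 83, 46, 50, 74, 105, 65, 51, 80, 28, 55, 104, 59, 15, 90, 88, 76, 4, 24, 31, 73, 99, 29, 61, 27, 49, 68, 69, 75, 111, 101, 41, 20, 7, 42, 26, 43, 32, 79, 22, 19, 1]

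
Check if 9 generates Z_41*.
9^{4} ≡ 1 mod 41 and 4 < 40, so ord_41(9) = 4 ≠ 40 and 9 is not a primitive root.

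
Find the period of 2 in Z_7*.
Powers of 2 mod 7: 2^1≡2, 2^2≡4, 2^3≡1. ord_7(2) = 3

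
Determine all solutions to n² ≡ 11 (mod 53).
The square roots of 11 mod 53 are 8 and 45. Verify: 8² = 64 ≡ 11 (mod 53)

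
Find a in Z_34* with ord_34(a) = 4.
13 has order 4 mod 34 since 13^{4} ≡ 1 mod 34 and no smaller power works.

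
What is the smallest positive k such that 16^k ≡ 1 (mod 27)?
Powers of 16 mod 27: 16^1≡16, 16^2≡13, 16^3≡19, 16^4≡7, 16^5≡4, 16^6≡10, 16^7≡25, 16^8≡22, 16^9≡1. ord_27(16) = 9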